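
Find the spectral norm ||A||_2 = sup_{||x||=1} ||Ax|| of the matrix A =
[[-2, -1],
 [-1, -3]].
||A||_2 = sqrt((15 + sqrt(125))/2) ≈ 3.618 (= sqrt(largest eigenvalue of A^T A))

||A||_2 = sigma_max(A) = sqrt(lambda_max(A^T A)). Form the symmetric matrix M = A^T A =
[[5, 5],
 [5, 10]].
Its characteristic polynomial (trace, determinant of M give the coefficients) is
  p(λ) = det(λ I - M) = λ^2 - 15λ + 25.
For λ^2 - 15λ + 25 the discriminant is 125. It is nonnegative but not a perfect square, so the roots are real and irrational: λ = (15 ± sqrt(125))/2 ≈ 13.0902, 1.9098.
So the eigenvalues of A^T A are ≈ 1.9098, 13.0902 (all ≥ 0, as they must be for A^T A). The largest is λ_max = (15 + sqrt(125))/2 ≈ 13.0902, hence ||A||_2 = sqrt(λ_max) = sqrt((15 + sqrt(125))/2) ≈ 3.618.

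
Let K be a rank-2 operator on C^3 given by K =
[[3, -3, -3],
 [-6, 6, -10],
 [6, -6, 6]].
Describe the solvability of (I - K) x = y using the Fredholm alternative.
(I - K) is invertible (det(I - K) = -2 ≠ 0), so for every y in C^3 the equation (I - K) x = y has a unique solution.

K has rank 2 and factors as K = U V^T = u1 v1^T + u2 v2^T with u1 = (3, 2, 0), v1 = (-1, 1, -3), u2 = (-3, 2, -3), v2 = (-2, 2, -2) (multiplying out reproduces the displayed K). The nonzero eigenvalues of U V^T coincide with those of the 2 x 2 matrix G = V^T U = [[v1·u1, v1·u2], [v2·u1, v2·u2]] = [[-1, 14], [-2, 16]], and by the Sylvester determinant identity det(I_3 - U V^T) = det(I_2 - V^T U) = det([[2, -14], [2, -15]]) = (2)(-15) - (-14)(2) = -2. (Direct check: I - K =
[[-2, 3, 3],
 [6, -5, 10],
 [-6, 6, -5]]
has determinant -2.) The finite-dimensional Fredholm alternative says: either (I - K) is invertible, or ker(I - K) ≠ {0} and then range(I - K) = ker((I - K)^*)^⊥, with dim ker(I - K) = dim ker((I - K)^*). Since det(I - K) ≠ 0, 1 is not an eigenvalue of K and ker(I - K) = {0}, so we are in the first case: for every y there is a unique x = (I - K)^(-1) y. (Explicitly, by the Woodbury identity, (I - U V^T)^(-1) = I + U (I_2 - G)^(-1) V^T.)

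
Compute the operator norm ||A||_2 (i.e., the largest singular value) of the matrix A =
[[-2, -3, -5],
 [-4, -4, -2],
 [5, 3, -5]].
||A||_2 ≈ 8.7697 (= sqrt(largest eigenvalue of A^T A))

||A||_2 = sigma_max(A) = sqrt(lambda_max(A^T A)). Form the symmetric matrix M = A^T A =
[[45, 37, -7],
 [37, 34, 8],
 [-7, 8, 54]].
Its characteristic polynomial (trace, sum of principal 2x2 minors, determinant of M give the coefficients) is
  p(λ) = det(λ I - M) = λ^3 - 133λ^2 + 4314λ - 4.
No integer candidate from the rational root theorem (±divisors of 4) is a root, so the roots are irrational. The cubic discriminant is Δ = 8062056308 > 0, so there are three distinct real roots. p(0) = -4 and p(1) = 4178 have opposite signs, so a root lies in (0, 1); Newton's method refines it to λ ≈ 0.0009. p(56) = 108 and p(57) = -1030 have opposite signs, so a root lies in (56, 57); Newton's method refines it to λ ≈ 56.0922. p(76) = -1372 and p(77) = 150 have opposite signs, so a root lies in (76, 77); Newton's method refines it to λ ≈ 76.9068. Check (Vieta): the three roots sum to 133, matching tr M = 133.
So the eigenvalues of A^T A are ≈ 0.0009, 56.0922, 76.9068 (all ≥ 0, as they must be for A^T A). The largest is λ_max ≈ 76.9068, hence ||A||_2 = sqrt(λ_max) ≈ 8.7697.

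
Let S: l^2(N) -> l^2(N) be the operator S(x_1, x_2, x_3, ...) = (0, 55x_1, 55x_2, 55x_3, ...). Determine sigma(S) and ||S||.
sigma(S) = closed disk {z in C : |z| ≤ 55}; ||S|| = 55

Note S = 55·U where U is the unit right shift (U x)_k = x_{k-1} (with x_0 := 0); so ||S|| = 55||U|| and sigma(S) = 55·sigma(U). ||S x||^2 = sum_{k≥1} |55x_k|^2 = 3025||x||^2, so ||S|| = 55 and sigma(S) ⊂ {|z| ≤ 55}. For any |lambda| < 55, the equation (S - lambda I) x = 0 forces x_1 = 0, then 55x_k = lambda x_{k+1} ⇒ x = 0, so S has no eigenvalues. But (S - lambda I) is not surjective for |lambda| < 55: solving (S - lambda I) x = e_1 would require x_n proportional to (lambda/55)^(-n), which is not in l^2. So every |lambda| < 55 lies in the residual spectrum. The boundary |lambda| = 55 is in the approximate point spectrum (the spectrum is closed). Hence sigma(S) is the closed disk of radius 55.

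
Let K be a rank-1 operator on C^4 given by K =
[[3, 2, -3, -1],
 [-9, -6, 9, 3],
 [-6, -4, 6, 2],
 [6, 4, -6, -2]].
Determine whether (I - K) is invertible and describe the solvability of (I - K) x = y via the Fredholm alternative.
(I - K) is singular (det(I - K) = 0, i.e. 1 ∈ sigma(K)). (I - K) x = y is solvable iff y ⊥ ker((I - K)^*) = span{(3, 2, -3, -1)}, i.e. iff 3y_1 + 2y_2 - 3y_3 - y_4 = 0. When solvable, the solutions are x = y + c·(1, -3, -2, 2), c arbitrary (ker(I - K) = span{(1, -3, -2, 2)}, dimension 1).

K has rank 1, so it is an outer product K = u v^T: every row of K is a multiple of one row vector. Reading off the entries, u = (1, -3, -2, 2) and v = (3, 2, -3, -1) (row i of K equals u_i·v^T). A rank-one matrix u v^T satisfies K u = u (v·u) and kills the (3)-dimensional subspace v^⊥, so its characteristic polynomial is lambda^3 (lambda - v·u) with v·u = tr K = 1. Hence the eigenvalues of I - K are 1 (multiplicity 3) and 1 - (1) = 0, so det(I - K) = 0. (Direct check: I - K =
[[-2, -2, 3, 1],
 [9, 7, -9, -3],
 [6, 4, -5, -2],
 [-6, -4, 6, 3]]
has determinant 0.) So 1 is an eigenvalue of K and (I - K) is not invertible. The finite-dimensional Fredholm alternative says: either (I - K) is invertible, or ker(I - K) ≠ {0} and then range(I - K) = ker((I - K)^*)^⊥, with dim ker(I - K) = dim ker((I - K)^*). We are in the second case, so we need both kernels. Kernel of I - K: (I - K) u = u - u (v·u) = u - u = 0, so ker(I - K) = span{u} = span{(1, -3, -2, 2)} (it is exactly 1-dimensional because rank(I - K) = 3). Kernel of the adjoint: K is real, so (I - K)^* = I - K^T = I - v u^T, and (I - v u^T) v = v - v (u·v) = 0; hence ker((I - K)^*) = span{v} = span{(3, 2, -3, -1)}. Therefore (I - K) x = y is solvable iff <y, v> = 0, i.e. iff 3y_1 + 2y_2 - 3y_3 - y_4 = 0. When this holds, K y = u (v·y) = 0, so (I - K) y = y and x = y is a particular solution; the full solution set is the line x = y + c·u = y + c·(1, -3, -2, 2), c ∈ C.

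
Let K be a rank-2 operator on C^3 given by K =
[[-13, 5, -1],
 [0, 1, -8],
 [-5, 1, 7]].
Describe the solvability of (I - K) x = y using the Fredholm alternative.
(I - K) is invertible (det(I - K) = -88 ≠ 0), so for every y in C^3 the equation (I - K) x = y has a unique solution.

K has rank 2 and factors as K = U V^T = u1 v1^T + u2 v2^T with u1 = (2, 3, -2), v1 = (-2, 1, -2), u2 = (3, -2, 3), v2 = (-3, 1, 1) (multiplying out reproduces the displayed K). The nonzero eigenvalues of U V^T coincide with those of the 2 x 2 matrix G = V^T U = [[v1·u1, v1·u2], [v2·u1, v2·u2]] = [[3, -14], [-5, -8]], and by the Sylvester determinant identity det(I_3 - U V^T) = det(I_2 - V^T U) = det([[-2, 14], [5, 9]]) = (-2)(9) - (14)(5) = -88. (Direct check: I - K =
[[14, -5, 1],
 [0, 0, 8],
 [5, -1, -6]]
has determinant -88.) The finite-dimensional Fredholm alternative says: either (I - K) is invertible, or ker(I - K) ≠ {0} and then range(I - K) = ker((I - K)^*)^⊥, with dim ker(I - K) = dim ker((I - K)^*). Since det(I - K) ≠ 0, 1 is not an eigenvalue of K and ker(I - K) = {0}, so we are in the first case: for every y there is a unique x = (I - K)^(-1) y. (Explicitly, by the Woodbury identity, (I - U V^T)^(-1) = I + U (I_2 - G)^(-1) V^T.)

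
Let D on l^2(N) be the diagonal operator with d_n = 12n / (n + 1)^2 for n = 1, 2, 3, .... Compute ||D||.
||D|| = 3 (attained at n = 1)

For D diagonal, ||D|| = sup_n |d_n|. Treat f(x) = 12x / (x + 1)^2 for real x > 0. By the quotient rule, f'(x) = 12(1 - x)/(x + 1)^3, which is positive for x < 1 and negative for x > 1. So f has a unique maximum at x = 1, and since 1 is a positive integer, the supremum over n ≥ 1 is attained at n = 1: d_1 = 12·1/(1 + 1)^2 = 12·1/4 = 3. Hence ||D|| = 3.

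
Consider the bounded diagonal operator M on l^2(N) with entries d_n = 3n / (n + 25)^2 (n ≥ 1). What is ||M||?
||M|| = 3/100 (attained at n = 25)

For M diagonal, ||M|| = sup_n |d_n|. Treat f(x) = 3x / (x + 25)^2 for real x > 0. By the quotient rule, f'(x) = 3(25 - x)/(x + 25)^3, which is positive for x < 25 and negative for x > 25. So f has a unique maximum at x = 25, and since 25 is a positive integer, the supremum over n ≥ 1 is attained at n = 25: d_25 = 3·25/(25 + 25)^2 = 3·25/2500 = 3/100. Hence ||M|| = 3/100.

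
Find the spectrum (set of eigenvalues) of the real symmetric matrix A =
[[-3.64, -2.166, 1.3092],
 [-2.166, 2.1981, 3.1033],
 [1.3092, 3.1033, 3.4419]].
sigma(A) ≈ {-5, 1, 6}

A is real symmetric, so its spectrum consists of real eigenvalues. Expanding the characteristic polynomial of the displayed matrix gives
  det(λ I - A) = p(λ) = λ^3 + (-2)λ^2 + (-29)λ + (30).
Solving p(λ) = 0 yields eigenvalues ≈ -5, 1, 6. (A is shown rounded to 4 decimals, so these recover the underlying integer eigenvalues to within that precision.)
Verification: the trace of A = 2 equals the sum of eigenvalues 2, and det(A) ≈ -29.9997 matches the eigenvalue product -30.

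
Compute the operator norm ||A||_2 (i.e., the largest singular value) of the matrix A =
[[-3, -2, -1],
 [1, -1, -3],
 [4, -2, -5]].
||A||_2 ≈ 7.4231 (= sqrt(largest eigenvalue of A^T A))

||A||_2 = sigma_max(A) = sqrt(lambda_max(A^T A)). Form the symmetric matrix M = A^T A =
[[26, -3, -20],
 [-3, 9, 15],
 [-20, 15, 35]].
Its characteristic polynomial (trace, sum of principal 2x2 minors, determinant of M give the coefficients) is
  p(λ) = det(λ I - M) = λ^3 - 70λ^2 + 825λ - 225.
No integer candidate from the rational root theorem (±divisors of 225) is a root, so the roots are irrational. The cubic discriminant is Δ = 1012820625 > 0, so there are three distinct real roots. p(0) = -225 and p(1) = 531 have opposite signs, so a root lies in (0, 1); Newton's method refines it to λ ≈ 0.2793. p(14) = 349 and p(15) = -225 have opposite signs, so a root lies in (14, 15); Newton's method refines it to λ ≈ 14.6189. p(55) = -225 and p(56) = 2071 have opposite signs, so a root lies in (55, 56); Newton's method refines it to λ ≈ 55.1018. Check (Vieta): the three roots sum to 70, matching tr M = 70.
So the eigenvalues of A^T A are ≈ 0.2793, 14.6189, 55.1018 (all ≥ 0, as they must be for A^T A). The largest is λ_max ≈ 55.1018, hence ||A||_2 = sqrt(λ_max) ≈ 7.4231.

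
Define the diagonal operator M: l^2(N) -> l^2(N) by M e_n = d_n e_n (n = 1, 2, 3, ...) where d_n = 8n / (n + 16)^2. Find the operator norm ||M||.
||M|| = 1/8 (attained at n = 16)

For M diagonal, ||M|| = sup_n |d_n|. Treat f(x) = 8x / (x + 16)^2 for real x > 0. By the quotient rule, f'(x) = 8(16 - x)/(x + 16)^3, which is positive for x < 16 and negative for x > 16. So f has a unique maximum at x = 16, and since 16 is a positive integer, the supremum over n ≥ 1 is attained at n = 16: d_16 = 8·16/(16 + 16)^2 = 8·16/1024 = 1/8. Hence ||M|| = 1/8.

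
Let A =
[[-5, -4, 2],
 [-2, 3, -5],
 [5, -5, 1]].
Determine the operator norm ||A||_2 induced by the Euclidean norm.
||A||_2 ≈ 8.7249 (= sqrt(largest eigenvalue of A^T A))

||A||_2 = sigma_max(A) = sqrt(lambda_max(A^T A)). Form the symmetric matrix M = A^T A =
[[54, -11, 5],
 [-11, 50, -28],
 [5, -28, 30]].
Its characteristic polynomial (trace, sum of principal 2x2 minors, determinant of M give the coefficients) is
  p(λ) = det(λ I - M) = λ^3 - 134λ^2 + 4890λ - 36864.
No integer candidate from the rational root theorem (±divisors of 36864) is a root, so the roots are irrational. The cubic discriminant is Δ = 4957832304 > 0, so there are three distinct real roots. p(10) = -364 and p(11) = 2043 have opposite signs, so a root lies in (10, 11); Newton's method refines it to λ ≈ 10.1459. p(47) = 783 and p(48) = -288 have opposite signs, so a root lies in (47, 48); Newton's method refines it to λ ≈ 47.7295. p(76) = -232 and p(77) = 1713 have opposite signs, so a root lies in (76, 77); Newton's method refines it to λ ≈ 76.1246. Check (Vieta): the three roots sum to 134, matching tr M = 134.
So the eigenvalues of A^T A are ≈ 10.1459, 47.7295, 76.1246 (all ≥ 0, as they must be for A^T A). The largest is λ_max ≈ 76.1246, hence ||A||_2 = sqrt(λ_max) ≈ 8.7249.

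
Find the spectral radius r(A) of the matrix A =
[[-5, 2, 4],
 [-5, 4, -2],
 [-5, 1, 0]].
r(A) ≈ 4.867

The eigenvalues of A are the roots of its characteristic polynomial. With M = A (coefficients from the trace, the sum of principal 2x2 minors, and det A):
  p(λ) = det(λ I - M) = λ^3 + λ^2 + 12λ - 70.
No integer candidate from the rational root theorem (±divisors of 70) is a root, so the roots are irrational. The cubic discriminant is Δ = -153908 < 0, so there is one real root and a complex-conjugate pair. p(2) = -34 and p(3) = 2 have opposite signs, so a root lies in (2, 3); Newton's method refines it to λ ≈ 2.9551. Dividing out (λ - (2.9551)) leaves approximately λ^2 + 3.9551λ + 23.6878. For λ^2 + 3.9551λ + 23.6878 the discriminant is -79.1082. It is negative, so the remaining roots are the complex-conjugate pair λ ≈ -1.9776 ± 4.4471i. Their product equals the constant term, so |λ|^2 ≈ 23.6878 and |λ| ≈ 4.867.
Thus the eigenvalues (to 4 decimals) are 2.9551 (modulus 2.9551); -1.9776 ± 4.4471i (modulus 4.867). The spectral radius is the largest modulus: r(A) ≈ 4.867. (Cross-check: r(A) ≤ ||A||_2 ≈ 9.6595; equality holds whenever A is normal, though it can also hold for some non-normal A.)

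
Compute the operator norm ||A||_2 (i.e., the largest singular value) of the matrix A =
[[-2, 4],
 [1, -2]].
||A||_2 = 5 (= sqrt(largest eigenvalue of A^T A))

||A||_2 = sigma_max(A) = sqrt(lambda_max(A^T A)). Form the symmetric matrix M = A^T A =
[[5, -10],
 [-10, 20]].
Its characteristic polynomial (trace, determinant of M give the coefficients) is
  p(λ) = det(λ I - M) = λ^2 - 25λ.
For λ^2 - 25λ the discriminant is 625. It is a perfect square (25^2), so the roots are rational: λ = (25 ± 25)/2 = 25, 0.
So the eigenvalues of A^T A are ≈ 0, 25 (all ≥ 0, as they must be for A^T A). The largest is λ_max = 25, hence ||A||_2 = sqrt(λ_max) = 5.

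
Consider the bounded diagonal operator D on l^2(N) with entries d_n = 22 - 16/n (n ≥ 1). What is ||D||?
||D|| = 22

For a diagonal operator on l^2 with entries d_n, ||D|| = sup_n |d_n|. Here d_1 = 6, d_2 = 14, ..., and d_n = 22 - 16/n increases monotonically toward 22. All terms lie in [6, 22), so |d_n| = d_n and the supremum is the limit 22, which is not attained by any individual d_n. Hence ||D|| = 22.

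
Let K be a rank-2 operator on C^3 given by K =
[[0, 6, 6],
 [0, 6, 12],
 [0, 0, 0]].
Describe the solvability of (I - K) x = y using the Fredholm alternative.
(I - K) is invertible (det(I - K) = -5 ≠ 0), so for every y in C^3 the equation (I - K) x = y has a unique solution.

K has rank 2 and factors as K = U V^T = u1 v1^T + u2 v2^T with u1 = (0, -3, 0), v1 = (0, 0, -2), u2 = (-3, -3, 0), v2 = (0, -2, -2) (multiplying out reproduces the displayed K). The nonzero eigenvalues of U V^T coincide with those of the 2 x 2 matrix G = V^T U = [[v1·u1, v1·u2], [v2·u1, v2·u2]] = [[0, 0], [6, 6]], and by the Sylvester determinant identity det(I_3 - U V^T) = det(I_2 - V^T U) = det([[1, 0], [-6, -5]]) = (1)(-5) - (0)(-6) = -5. (Direct check: I - K =
[[1, -6, -6],
 [0, -5, -12],
 [0, 0, 1]]
has determinant -5.) The finite-dimensional Fredholm alternative says: either (I - K) is invertible, or ker(I - K) ≠ {0} and then range(I - K) = ker((I - K)^*)^⊥, with dim ker(I - K) = dim ker((I - K)^*). Since det(I - K) ≠ 0, 1 is not an eigenvalue of K and ker(I - K) = {0}, so we are in the first case: for every y there is a unique x = (I - K)^(-1) y. (Explicitly, by the Woodbury identity, (I - U V^T)^(-1) = I + U (I_2 - G)^(-1) V^T.)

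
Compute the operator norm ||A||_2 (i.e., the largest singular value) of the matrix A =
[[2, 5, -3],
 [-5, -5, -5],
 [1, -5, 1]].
||A||_2 ≈ 9.6574 (= sqrt(largest eigenvalue of A^T A))

||A||_2 = sigma_max(A) = sqrt(lambda_max(A^T A)). Form the symmetric matrix M = A^T A =
[[30, 30, 20],
 [30, 75, 5],
 [20, 5, 35]].
Its characteristic polynomial (trace, sum of principal 2x2 minors, determinant of M give the coefficients) is
  p(λ) = det(λ I - M) = λ^3 - 140λ^2 + 4600λ - 22500.
No integer candidate from the rational root theorem (±divisors of 22500) is a root, so the roots are irrational. The cubic discriminant is Δ = 25583250000 > 0, so there are three distinct real roots. p(5) = -2875 and p(6) = 276 have opposite signs, so a root lies in (5, 6); Newton's method refines it to λ ≈ 5.9092. p(40) = 1500 and p(41) = -319 have opposite signs, so a root lies in (40, 41); Newton's method refines it to λ ≈ 40.8261. p(93) = -1203 and p(94) = 3444 have opposite signs, so a root lies in (93, 94); Newton's method refines it to λ ≈ 93.2648. Check (Vieta): the three roots sum to 140, matching tr M = 140.
So the eigenvalues of A^T A are ≈ 5.9092, 40.8261, 93.2648 (all ≥ 0, as they must be for A^T A). The largest is λ_max ≈ 93.2648, hence ||A||_2 = sqrt(λ_max) ≈ 9.6574.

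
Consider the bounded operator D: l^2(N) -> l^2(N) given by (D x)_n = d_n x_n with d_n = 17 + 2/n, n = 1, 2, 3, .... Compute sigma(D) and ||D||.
sigma(D) = {17 + 2/n : n ≥ 1} ∪ {17}; ||D|| = 19

A bounded diagonal operator on l^2 with diagonal entries d_n has spectrum equal to the closure of {d_n : n ≥ 1}: every d_n is an eigenvalue (with eigenvector e_n), so {d_n} ⊂ sigma(D); the spectrum is closed, so its closure is too; and for lambda not in the closure, (D - lambda I) has bounded inverse (the diagonal entries 1/(d_n - lambda) are bounded). For our sequence d_n = 17 + 2/n, n = 1, 2, 3, ...:
  - {d_n} = {17 + 2/n : n ≥ 1}; the only limit point is 17
  - closure = {17 + 2/n : n ≥ 1} ∪ {17}
For the norm: a diagonal operator has ||D|| = sup_n |d_n|. Here d_n = 17 + 2/n is positive and decreasing, so sup_n |d_n| = d_1 = 17 + 2 = 19. So ||D|| = 19.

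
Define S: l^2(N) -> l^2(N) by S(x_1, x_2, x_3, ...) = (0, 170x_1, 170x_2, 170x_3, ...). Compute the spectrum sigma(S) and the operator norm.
sigma(S) = closed disk {z in C : |z| ≤ 170}; ||S|| = 170

Note S = 170·U where U is the unit right shift (U x)_k = x_{k-1} (with x_0 := 0); so ||S|| = 170||U|| and sigma(S) = 170·sigma(U). ||S x||^2 = sum_{k≥1} |170x_k|^2 = 28900||x||^2, so ||S|| = 170 and sigma(S) ⊂ {|z| ≤ 170}. For any |lambda| < 170, the equation (S - lambda I) x = 0 forces x_1 = 0, then 170x_k = lambda x_{k+1} ⇒ x = 0, so S has no eigenvalues. But (S - lambda I) is not surjective for |lambda| < 170: solving (S - lambda I) x = e_1 would require x_n proportional to (lambda/170)^(-n), which is not in l^2. So every |lambda| < 170 lies in the residual spectrum. The boundary |lambda| = 170 is in the approximate point spectrum (the spectrum is closed). Hence sigma(S) is the closed disk of radius 170.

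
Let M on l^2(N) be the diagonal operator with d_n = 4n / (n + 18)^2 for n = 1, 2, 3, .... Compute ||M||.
||M|| = 1/18 (attained at n = 18)

For M diagonal, ||M|| = sup_n |d_n|. Treat f(x) = 4x / (x + 18)^2 for real x > 0. By the quotient rule, f'(x) = 4(18 - x)/(x + 18)^3, which is positive for x < 18 and negative for x > 18. So f has a unique maximum at x = 18, and since 18 is a positive integer, the supremum over n ≥ 1 is attained at n = 18: d_18 = 4·18/(18 + 18)^2 = 4·18/1296 = 1/18. Hence ||M|| = 1/18.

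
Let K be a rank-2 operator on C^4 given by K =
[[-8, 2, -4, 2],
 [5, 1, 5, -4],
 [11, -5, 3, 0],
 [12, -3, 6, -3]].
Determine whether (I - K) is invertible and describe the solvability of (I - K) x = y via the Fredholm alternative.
(I - K) is invertible (det(I - K) = 14 ≠ 0), so for every y in C^4 the equation (I - K) x = y has a unique solution.

K has rank 2 and factors as K = U V^T = u1 v1^T + u2 v2^T with u1 = (2, -1, -3, -3), v1 = (-3, 3, 1, -2), u2 = (2, -2, -2, -3), v2 = (-1, -2, -3, 3) (multiplying out reproduces the displayed K). The nonzero eigenvalues of U V^T coincide with those of the 2 x 2 matrix G = V^T U = [[v1·u1, v1·u2], [v2·u1, v2·u2]] = [[-6, -8], [0, -1]], and by the Sylvester determinant identity det(I_4 - U V^T) = det(I_2 - V^T U) = det([[7, 8], [0, 2]]) = (7)(2) - (8)(0) = 14. (Direct check: I - K =
[[9, -2, 4, -2],
 [-5, 0, -5, 4],
 [-11, 5, -2, 0],
 [-12, 3, -6, 4]]
has determinant 14.) The finite-dimensional Fredholm alternative says: either (I - K) is invertible, or ker(I - K) ≠ {0} and then range(I - K) = ker((I - K)^*)^⊥, with dim ker(I - K) = dim ker((I - K)^*). Since det(I - K) ≠ 0, 1 is not an eigenvalue of K and ker(I - K) = {0}, so we are in the first case: for every y there is a unique x = (I - K)^(-1) y. (Explicitly, by the Woodbury identity, (I - U V^T)^(-1) = I + U (I_2 - G)^(-1) V^T.)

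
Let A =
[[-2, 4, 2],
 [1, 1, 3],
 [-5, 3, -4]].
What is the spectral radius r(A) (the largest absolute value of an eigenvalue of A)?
r(A) ≈ 5.2623

The eigenvalues of A are the roots of its characteristic polynomial. With M = A (coefficients from the trace, the sum of principal 2x2 minors, and det A):
  p(λ) = det(λ I - M) = λ^3 + 5λ^2 - λ + 2.
No integer candidate from the rational root theorem (±divisors of 2) is a root, so the roots are irrational. The cubic discriminant is Δ = -1259 < 0, so there is one real root and a complex-conjugate pair. p(-6) = -28 and p(-5) = 7 have opposite signs, so a root lies in (-6, -5); Newton's method refines it to λ ≈ -5.2623. Dividing out (λ - (-5.2623)) leaves approximately λ^2 - 0.2623λ + 0.3801. For λ^2 - 0.2623λ + 0.3801 the discriminant is -1.4515. It is negative, so the remaining roots are the complex-conjugate pair λ ≈ 0.1311 ± 0.6024i. Their product equals the constant term, so |λ|^2 ≈ 0.3801 and |λ| ≈ 0.6165.
Thus the eigenvalues (to 4 decimals) are -5.2623 (modulus 5.2623); 0.1311 ± 0.6024i (modulus 0.6165). The spectral radius is the largest modulus: r(A) ≈ 5.2623. (Cross-check: r(A) ≤ ||A||_2 ≈ 7.6327; equality holds whenever A is normal, though it can also hold for some non-normal A.)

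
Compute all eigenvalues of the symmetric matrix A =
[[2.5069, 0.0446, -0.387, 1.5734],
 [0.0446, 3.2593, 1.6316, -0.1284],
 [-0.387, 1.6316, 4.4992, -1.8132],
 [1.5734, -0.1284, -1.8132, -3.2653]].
sigma(A) ≈ {-4, 2, 3, 6}

A is real symmetric, so its spectrum consists of real eigenvalues. Expanding the characteristic polynomial of the displayed matrix gives
  det(λ I - A) = p(λ) = λ^4 + (-7)λ^3 + (-8)λ^2 + (108)λ + (-144.0033).
Solving p(λ) = 0 yields eigenvalues ≈ -4, 2, 3, 6. (A is shown rounded to 4 decimals, so these recover the underlying integer eigenvalues to within that precision.)
Verification: the trace of A = 7 equals the sum of eigenvalues 7, and det(A) ≈ -144.0033 matches the eigenvalue product -144.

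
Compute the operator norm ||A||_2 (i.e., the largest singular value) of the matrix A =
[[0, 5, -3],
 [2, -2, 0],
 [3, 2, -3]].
||A||_2 = sqrt((64 + sqrt(1172))/2) ≈ 7.0084 (= sqrt(largest eigenvalue of A^T A))

||A||_2 = sigma_max(A) = sqrt(lambda_max(A^T A)). Form the symmetric matrix M = A^T A =
[[13, 2, -9],
 [2, 33, -21],
 [-9, -21, 18]].
Its characteristic polynomial (trace, sum of principal 2x2 minors, determinant of M give the coefficients) is
  p(λ) = det(λ I - M) = λ^3 - 64λ^2 + 731λ.
The constant term is 0, so λ = 0 is a root. Dividing out λ leaves p(λ) = λ(λ^2 - 64λ + 731). For λ^2 - 64λ + 731 the discriminant is 1172. It is nonnegative but not a perfect square, so the roots are real and irrational: λ = (64 ± sqrt(1172))/2 ≈ 49.1172, 14.8828.
So the eigenvalues of A^T A are ≈ 0, 14.8828, 49.1172 (all ≥ 0, as they must be for A^T A). The largest is λ_max = (64 + sqrt(1172))/2 ≈ 49.1172, hence ||A||_2 = sqrt(λ_max) = sqrt((64 + sqrt(1172))/2) ≈ 7.0084.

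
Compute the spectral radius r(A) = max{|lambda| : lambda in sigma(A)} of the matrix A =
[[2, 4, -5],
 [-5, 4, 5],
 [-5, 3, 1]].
r(A) ≈ 5.8342

The eigenvalues of A are the roots of its characteristic polynomial. With M = A (coefficients from the trace, the sum of principal 2x2 minors, and det A):
  p(λ) = det(λ I - M) = λ^3 - 7λ^2 - 6λ + 127.
No integer candidate from the rational root theorem (±divisors of 127) is a root, so the roots are irrational. The cubic discriminant is Δ = -162599 < 0, so there is one real root and a complex-conjugate pair. p(-4) = -25 and p(-3) = 55 have opposite signs, so a root lies in (-4, -3); Newton's method refines it to λ ≈ -3.7311. Dividing out (λ - (-3.7311)) leaves approximately λ^2 - 10.7311λ + 34.0384. For λ^2 - 10.7311λ + 34.0384 the discriminant is -20.9978. It is negative, so the remaining roots are the complex-conjugate pair λ ≈ 5.3655 ± 2.2912i. Their product equals the constant term, so |λ|^2 ≈ 34.0384 and |λ| ≈ 5.8342.
Thus the eigenvalues (to 4 decimals) are -3.7311 (modulus 3.7311); 5.3655 ± 2.2912i (modulus 5.8342). The spectral radius is the largest modulus: r(A) ≈ 5.8342. (Cross-check: r(A) ≤ ||A||_2 ≈ 10.0357; equality holds whenever A is normal, though it can also hold for some non-normal A.)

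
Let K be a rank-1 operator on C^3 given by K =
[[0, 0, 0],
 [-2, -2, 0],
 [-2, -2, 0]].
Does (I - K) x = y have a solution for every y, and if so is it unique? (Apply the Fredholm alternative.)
(I - K) is invertible (det(I - K) = 3 ≠ 0), so for every y in C^3 the equation (I - K) x = y has a unique solution.

K has rank 1, so it is an outer product K = u v^T: every row of K is a multiple of one row vector. Reading off the entries, u = (0, -2, -2) and v = (1, 1, 0) (row i of K equals u_i·v^T). A rank-one matrix u v^T satisfies K u = u (v·u) and kills the (2)-dimensional subspace v^⊥, so its characteristic polynomial is lambda^2 (lambda - v·u) with v·u = tr K = -2. Hence the eigenvalues of I - K are 1 (multiplicity 2) and 1 - (-2) = 3, so det(I - K) = 3. (Direct check: I - K =
[[1, 0, 0],
 [2, 3, 0],
 [2, 2, 1]]
has determinant 3.) The finite-dimensional Fredholm alternative says: either (I - K) is invertible, or ker(I - K) ≠ {0} and then range(I - K) = ker((I - K)^*)^⊥, with dim ker(I - K) = dim ker((I - K)^*). Since det(I - K) ≠ 0, 1 is not an eigenvalue of K and ker(I - K) = {0}, so we are in the first case: for every y there is a unique x = (I - K)^(-1) y. Explicitly, by the Sherman–Morrison formula, (I - u v^T)^(-1) = I + u v^T/(1 - v·u), i.e. (I - K)^(-1) = I + K/(3).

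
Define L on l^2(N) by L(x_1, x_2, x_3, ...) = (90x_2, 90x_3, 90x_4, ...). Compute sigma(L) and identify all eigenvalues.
sigma(L) = closed disk {z in C : |z| ≤ 90}; sigma_p(L) = open disk {z in C : |z| < 90}

Note L = 90·V where V is the unit left shift (V x)_k = x_{k+1}; so sigma(L) = 90·sigma(V) and ||L|| = 90||V||. ||L x||^2 = 8100sum_{k≥2} |x_k|^2 ≤ 8100||x||^2, with equality on {x : x_1 = 0}, so ||L|| = 90. For any lambda with |lambda| < 90, set r = lambda/90 (|r| < 1); the vector x = (1, r, r^2, ...) is in l^2 and satisfies L x = 90(r, r^2, ...) = lambda x, so lambda is an eigenvalue. On the boundary |lambda| = 90 the geometric series diverges, so no l^2 eigenvector exists, but these lambda lie in the approximate point spectrum. Hence sigma(L) is the closed disk of radius 90 and sigma_p(L) is the open disk.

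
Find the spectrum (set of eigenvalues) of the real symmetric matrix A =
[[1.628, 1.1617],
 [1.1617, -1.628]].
sigma(A) ≈ {-2, 2}

A is real symmetric, so its spectrum consists of real eigenvalues. Expanding the characteristic polynomial of the displayed matrix gives
  det(λ I - A) = p(λ) = λ^2 + (0)λ + (-4).
Solving p(λ) = 0 yields eigenvalues ≈ -2, 2. (A is shown rounded to 4 decimals, so these recover the underlying integer eigenvalues to within that precision.)
Verification: the trace of A = 0 equals the sum of eigenvalues 0, and det(A) ≈ -3.9999 matches the eigenvalue product -4.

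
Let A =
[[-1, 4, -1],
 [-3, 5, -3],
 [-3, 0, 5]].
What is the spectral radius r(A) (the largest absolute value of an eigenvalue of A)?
r(A) ≈ 6.6587

The eigenvalues of A are the roots of its characteristic polynomial. With M = A (coefficients from the trace, the sum of principal 2x2 minors, and det A):
  p(λ) = det(λ I - M) = λ^3 - 9λ^2 + 24λ - 56.
No integer candidate from the rational root theorem (±divisors of 56) is a root, so the roots are irrational. The cubic discriminant is Δ = -38880 < 0, so there is one real root and a complex-conjugate pair. p(6) = -20 and p(7) = 14 have opposite signs, so a root lies in (6, 7); Newton's method refines it to λ ≈ 6.6587. Dividing out (λ - (6.6587)) leaves approximately λ^2 - 2.3413λ + 8.41. For λ^2 - 2.3413λ + 8.41 the discriminant is -28.1585. It is negative, so the remaining roots are the complex-conjugate pair λ ≈ 1.1706 ± 2.6532i. Their product equals the constant term, so |λ|^2 ≈ 8.41 and |λ| ≈ 2.9.
Thus the eigenvalues (to 4 decimals) are 6.6587 (modulus 6.6587); 1.1706 ± 2.6532i (modulus 2.9). The spectral radius is the largest modulus: r(A) ≈ 6.6587. (Cross-check: r(A) ≤ ||A||_2 ≈ 7.795; equality holds whenever A is normal, though it can also hold for some non-normal A.)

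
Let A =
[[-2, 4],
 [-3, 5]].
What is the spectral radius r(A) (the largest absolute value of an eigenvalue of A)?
r(A) = 2

The eigenvalues of A are the roots of its characteristic polynomial. With M = A (coefficients from the trace and determinant):
  p(λ) = det(λ I - M) = λ^2 - 3λ + 2.
For λ^2 - 3λ + 2 the discriminant is 1. It is a perfect square (1^2), so the roots are rational: λ = (3 ± 1)/2 = 2, 1.
Thus the eigenvalues (to 4 decimals) are 2 (modulus 2); 1 (modulus 1). The spectral radius is the largest modulus: r(A) = 2. (Cross-check: r(A) ≤ ||A||_2 ≈ 7.3434; equality holds whenever A is normal, though it can also hold for some non-normal A.)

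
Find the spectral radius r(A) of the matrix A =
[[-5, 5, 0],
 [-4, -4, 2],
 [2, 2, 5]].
r(A) ≈ 6.5957

The eigenvalues of A are the roots of its characteristic polynomial. With M = A (coefficients from the trace, the sum of principal 2x2 minors, and det A):
  p(λ) = det(λ I - M) = λ^3 + 4λ^2 - 9λ - 240.
No integer candidate from the rational root theorem (±divisors of 240) is a root, so the roots are irrational. The cubic discriminant is Δ = -1334028 < 0, so there is one real root and a complex-conjugate pair. p(5) = -60 and p(6) = 66 have opposite signs, so a root lies in (5, 6); Newton's method refines it to λ ≈ 5.5169. Dividing out (λ - (5.5169)) leaves approximately λ^2 + 9.5169λ + 43.5031. For λ^2 + 9.5169λ + 43.5031 the discriminant is -83.4418. It is negative, so the remaining roots are the complex-conjugate pair λ ≈ -4.7584 ± 4.5673i. Their product equals the constant term, so |λ|^2 ≈ 43.5031 and |λ| ≈ 6.5957.
Thus the eigenvalues (to 4 decimals) are 5.5169 (modulus 5.5169); -4.7584 ± 4.5673i (modulus 6.5957). The spectral radius is the largest modulus: r(A) ≈ 6.5957. (Cross-check: r(A) ≤ ||A||_2 ≈ 7.0711; equality holds whenever A is normal, though it can also hold for some non-normal A.)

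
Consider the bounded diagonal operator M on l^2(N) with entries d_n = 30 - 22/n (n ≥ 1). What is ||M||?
||M|| = 30

For a diagonal operator on l^2 with entries d_n, ||M|| = sup_n |d_n|. Here d_1 = 8, d_2 = 19, ..., and d_n = 30 - 22/n increases monotonically toward 30. All terms lie in [8, 30), so |d_n| = d_n and the supremum is the limit 30, which is not attained by any individual d_n. Hence ||M|| = 30.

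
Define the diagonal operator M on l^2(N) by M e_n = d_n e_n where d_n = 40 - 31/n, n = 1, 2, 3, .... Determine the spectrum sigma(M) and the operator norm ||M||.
sigma(M) = {40 - 31/n : n ≥ 1} ∪ {40}; ||M|| = 40

A bounded diagonal operator on l^2 with diagonal entries d_n has spectrum equal to the closure of {d_n : n ≥ 1}: every d_n is an eigenvalue (with eigenvector e_n), so {d_n} ⊂ sigma(M); the spectrum is closed, so its closure is too; and for lambda not in the closure, (M - lambda I) has bounded inverse (the diagonal entries 1/(d_n - lambda) are bounded). For our sequence d_n = 40 - 31/n, n = 1, 2, 3, ...:
  - {d_n} = {40 - 31/n : n ≥ 1}; the only limit point is 40
  - closure = {40 - 31/n : n ≥ 1} ∪ {40}
For the norm: a diagonal operator has ||M|| = sup_n |d_n|. Here d_n = 40 - 31/n increases monotonically from d_1 = 9 toward 40, with all terms in [9, 40); so sup_n |d_n| = 40 (the supremum is the limit, not attained). So ||M|| = 40.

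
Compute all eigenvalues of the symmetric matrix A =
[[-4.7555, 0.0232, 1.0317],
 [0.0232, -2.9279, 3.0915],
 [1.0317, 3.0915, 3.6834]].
sigma(A) ≈ {-5, -4, 5}

A is real symmetric, so its spectrum consists of real eigenvalues. Expanding the characteristic polynomial of the displayed matrix gives
  det(λ I - A) = p(λ) = λ^3 + (4)λ^2 + (-25)λ + (-99.9989).
Solving p(λ) = 0 yields eigenvalues ≈ -5, -4, 5. (A is shown rounded to 4 decimals, so these recover the underlying integer eigenvalues to within that precision.)
Verification: the trace of A = -4 equals the sum of eigenvalues -4, and det(A) ≈ 99.9989 matches the eigenvalue product 100.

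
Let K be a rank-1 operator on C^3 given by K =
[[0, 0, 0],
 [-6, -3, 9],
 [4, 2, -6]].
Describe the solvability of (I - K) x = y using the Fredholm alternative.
(I - K) is invertible (det(I - K) = 10 ≠ 0), so for every y in C^3 the equation (I - K) x = y has a unique solution.

K has rank 1, so it is an outer product K = u v^T: every row of K is a multiple of one row vector. Reading off the entries, u = (0, -3, 2) and v = (2, 1, -3) (row i of K equals u_i·v^T). A rank-one matrix u v^T satisfies K u = u (v·u) and kills the (2)-dimensional subspace v^⊥, so its characteristic polynomial is lambda^2 (lambda - v·u) with v·u = tr K = -9. Hence the eigenvalues of I - K are 1 (multiplicity 2) and 1 - (-9) = 10, so det(I - K) = 10. (Direct check: I - K =
[[1, 0, 0],
 [6, 4, -9],
 [-4, -2, 7]]
has determinant 10.) The finite-dimensional Fredholm alternative says: either (I - K) is invertible, or ker(I - K) ≠ {0} and then range(I - K) = ker((I - K)^*)^⊥, with dim ker(I - K) = dim ker((I - K)^*). Since det(I - K) ≠ 0, 1 is not an eigenvalue of K and ker(I - K) = {0}, so we are in the first case: for every y there is a unique x = (I - K)^(-1) y. Explicitly, by the Sherman–Morrison formula, (I - u v^T)^(-1) = I + u v^T/(1 - v·u), i.e. (I - K)^(-1) = I + K/(10).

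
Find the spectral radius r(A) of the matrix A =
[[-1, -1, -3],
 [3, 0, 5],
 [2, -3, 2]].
r(A) ≈ 4.6656

The eigenvalues of A are the roots of its characteristic polynomial. With M = A (coefficients from the trace, the sum of principal 2x2 minors, and det A):
  p(λ) = det(λ I - M) = λ^3 - λ^2 + 22λ - 8.
No integer candidate from the rational root theorem (±divisors of 8) is a root, so the roots are irrational. The cubic discriminant is Δ = -40700 < 0, so there is one real root and a complex-conjugate pair. p(0) = -8 and p(1) = 14 have opposite signs, so a root lies in (0, 1); Newton's method refines it to λ ≈ 0.3675. Dividing out (λ - (0.3675)) leaves approximately λ^2 - 0.6325λ + 21.7676. For λ^2 - 0.6325λ + 21.7676 the discriminant is -86.6702. It is negative, so the remaining roots are the complex-conjugate pair λ ≈ 0.3162 ± 4.6548i. Their product equals the constant term, so |λ|^2 ≈ 21.7676 and |λ| ≈ 4.6656.
Thus the eigenvalues (to 4 decimals) are 0.3675 (modulus 0.3675); 0.3162 ± 4.6548i (modulus 4.6656). The spectral radius is the largest modulus: r(A) ≈ 4.6656. (Cross-check: r(A) ≤ ||A||_2 ≈ 7.1898; equality holds whenever A is normal, though it can also hold for some non-normal A.)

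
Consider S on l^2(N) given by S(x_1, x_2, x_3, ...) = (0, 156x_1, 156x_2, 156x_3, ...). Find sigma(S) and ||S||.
sigma(S) = closed disk {z in C : |z| ≤ 156}; ||S|| = 156

Note S = 156·U where U is the unit right shift (U x)_k = x_{k-1} (with x_0 := 0); so ||S|| = 156||U|| and sigma(S) = 156·sigma(U). ||S x||^2 = sum_{k≥1} |156x_k|^2 = 24336||x||^2, so ||S|| = 156 and sigma(S) ⊂ {|z| ≤ 156}. For any |lambda| < 156, the equation (S - lambda I) x = 0 forces x_1 = 0, then 156x_k = lambda x_{k+1} ⇒ x = 0, so S has no eigenvalues. But (S - lambda I) is not surjective for |lambda| < 156: solving (S - lambda I) x = e_1 would require x_n proportional to (lambda/156)^(-n), which is not in l^2. So every |lambda| < 156 lies in the residual spectrum. The boundary |lambda| = 156 is in the approximate point spectrum (the spectrum is closed). Hence sigma(S) is the closed disk of radius 156.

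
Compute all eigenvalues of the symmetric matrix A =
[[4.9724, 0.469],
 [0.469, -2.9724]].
sigma(A) ≈ {-3, 5}

A is real symmetric, so its spectrum consists of real eigenvalues. Expanding the characteristic polynomial of the displayed matrix gives
  det(λ I - A) = p(λ) = λ^2 + (-2)λ + (-15).
Solving p(λ) = 0 yields eigenvalues ≈ -3, 5. (A is shown rounded to 4 decimals, so these recover the underlying integer eigenvalues to within that precision.)
Verification: the trace of A = 2 equals the sum of eigenvalues 2, and det(A) ≈ -14.9999 matches the eigenvalue product -15.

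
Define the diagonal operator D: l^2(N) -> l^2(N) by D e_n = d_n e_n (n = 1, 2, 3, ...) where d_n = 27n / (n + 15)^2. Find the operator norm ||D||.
||D|| = 9/20 (attained at n = 15)

For D diagonal, ||D|| = sup_n |d_n|. Treat f(x) = 27x / (x + 15)^2 for real x > 0. By the quotient rule, f'(x) = 27(15 - x)/(x + 15)^3, which is positive for x < 15 and negative for x > 15. So f has a unique maximum at x = 15, and since 15 is a positive integer, the supremum over n ≥ 1 is attained at n = 15: d_15 = 27·15/(15 + 15)^2 = 27·15/900 = 9/20. Hence ||D|| = 9/20.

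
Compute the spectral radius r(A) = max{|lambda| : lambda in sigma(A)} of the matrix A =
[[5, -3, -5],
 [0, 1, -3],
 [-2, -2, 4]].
r(A) ≈ 7.6522

The eigenvalues of A are the roots of its characteristic polynomial. With M = A (coefficients from the trace, the sum of principal 2x2 minors, and det A):
  p(λ) = det(λ I - M) = λ^3 - 10λ^2 + 13λ + 38.
No integer candidate from the rational root theorem (±divisors of 38) is a root, so the roots are irrational. The cubic discriminant is Δ = 32204 > 0, so there are three distinct real roots. p(-2) = -36 and p(-1) = 14 have opposite signs, so a root lies in (-2, -1); Newton's method refines it to λ ≈ -1.3448. p(3) = 14 and p(4) = -6 have opposite signs, so a root lies in (3, 4); Newton's method refines it to λ ≈ 3.6926. p(7) = -18 and p(8) = 14 have opposite signs, so a root lies in (7, 8); Newton's method refines it to λ ≈ 7.6522. Check (Vieta): the three roots sum to 10, matching tr M = 10.
Thus the eigenvalues (to 4 decimals) are -1.3448 (modulus 1.3448); 3.6926 (modulus 3.6926); 7.6522 (modulus 7.6522). The spectral radius is the largest modulus: r(A) ≈ 7.6522. (Cross-check: r(A) ≤ ||A||_2 ≈ 8.6993; equality holds whenever A is normal, though it can also hold for some non-normal A.)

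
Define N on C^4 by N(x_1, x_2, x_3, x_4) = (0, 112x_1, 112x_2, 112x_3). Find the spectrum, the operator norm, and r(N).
sigma(N) = {0}; ||N|| = 112; r(N) = 0. (N is nilpotent with N^4 = 0.)

On C^4, N is a strictly lower-triangular matrix with 112 on the subdiagonal and zeros elsewhere, so its characteristic polynomial is lambda^4 and every eigenvalue is 0: sigma(N) = {0}. For the operator norm, N e_i = 112e_{i+1} for i = 1, ..., 3 and N e_4 = 0, so the singular values of N are 112 (with multiplicity 3) and 0; hence ||N|| = 112. The spectral radius r(N) = max|lambda| = 0. Note ||N|| > r(N) — characteristic of non-normal nilpotent operators. Indeed N^4 = 0.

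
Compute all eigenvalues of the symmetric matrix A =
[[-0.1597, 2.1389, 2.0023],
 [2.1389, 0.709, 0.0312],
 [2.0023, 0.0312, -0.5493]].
sigma(A) ≈ {-3, 0, 3}

A is real symmetric, so its spectrum consists of real eigenvalues. Expanding the characteristic polynomial of the displayed matrix gives
  det(λ I - A) = p(λ) = λ^3 + (0)λ^2 + (-9)λ + (0).
Solving p(λ) = 0 yields eigenvalues ≈ -3, 0, 3. (A is shown rounded to 4 decimals, so these recover the underlying integer eigenvalues to within that precision.)
Verification: the trace of A = 0 equals the sum of eigenvalues 0, and det(A) ≈ 0.0001 matches the eigenvalue product 0.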